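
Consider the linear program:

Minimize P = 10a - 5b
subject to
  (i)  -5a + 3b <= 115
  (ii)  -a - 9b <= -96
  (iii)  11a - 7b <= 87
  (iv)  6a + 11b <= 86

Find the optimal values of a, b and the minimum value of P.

a = -249/16, b = 595/48, minimum P = -10445/48

Feasible corners and P = 10a - 5b:
  (-249/16, 595/48) → P = -10445/48
  (-1007/73, 1120/73) → P = -15670/73
  (-282/43, 490/43) → P = -5270/43

The binding constraints are -5a + 3b = 115 and -a - 9b = -96.
Solving simultaneously gives a = -249/16, b = 595/48.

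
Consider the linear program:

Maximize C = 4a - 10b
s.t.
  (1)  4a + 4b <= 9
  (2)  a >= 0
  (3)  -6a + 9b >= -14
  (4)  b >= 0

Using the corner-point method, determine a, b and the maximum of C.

a = 9/4, b = 0, maximum C = 9

Vertices and C = 4a - 10b:
  (0, 9/4) → C = -45/2
  (9/4, 0) → C = 9
  (0, 0) → C = 0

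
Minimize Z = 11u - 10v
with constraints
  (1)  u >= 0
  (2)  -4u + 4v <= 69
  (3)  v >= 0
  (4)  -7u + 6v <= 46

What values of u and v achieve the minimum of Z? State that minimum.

Vertices and Z = 11u - 10v:
  (0, 0) → Z = 0
  (0, 23/3) → Z = -230/3
  (115/2, 299/4) → Z = -115
The feasible region is unbounded (it extends along (1, 1), (1, 0)), but Z strictly increases along every unbounded feasible direction, so there is no improving ray and the minimum is attained at a vertex.

The optimum lies where -4u + 4v = 69 and -7u + 6v = 46.
Solving simultaneously gives u = 115/2, v = 299/4.

u = 115/2, v = 299/4, minimum Z = -115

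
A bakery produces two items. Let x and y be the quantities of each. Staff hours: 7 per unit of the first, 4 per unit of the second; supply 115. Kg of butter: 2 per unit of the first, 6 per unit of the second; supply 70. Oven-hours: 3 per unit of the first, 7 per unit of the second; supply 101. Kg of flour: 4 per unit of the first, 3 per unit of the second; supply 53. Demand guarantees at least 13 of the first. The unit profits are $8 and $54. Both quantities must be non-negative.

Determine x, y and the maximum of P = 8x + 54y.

x = 13, y = 1/3, maximum P = 122

The binding constraints are 4x + 3y = 53 and x = 13.
Solving simultaneously gives x = 13, y = 1/3.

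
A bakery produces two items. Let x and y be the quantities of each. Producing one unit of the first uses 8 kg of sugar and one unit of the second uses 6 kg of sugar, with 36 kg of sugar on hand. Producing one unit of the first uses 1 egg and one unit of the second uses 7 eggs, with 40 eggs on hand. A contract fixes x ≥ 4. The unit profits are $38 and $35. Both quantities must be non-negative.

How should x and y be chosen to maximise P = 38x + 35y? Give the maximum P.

Extreme points and P = 38x + 35y:
  (9/2, 0) → P = 171
  (4, 0) → P = 152
  (4, 2/3) → P = 526/3

The optimum lies where 8x + 6y = 36 and x = 4.
Solving simultaneously gives x = 4, y = 2/3.

x = 4, y = 2/3, maximum P = 526/3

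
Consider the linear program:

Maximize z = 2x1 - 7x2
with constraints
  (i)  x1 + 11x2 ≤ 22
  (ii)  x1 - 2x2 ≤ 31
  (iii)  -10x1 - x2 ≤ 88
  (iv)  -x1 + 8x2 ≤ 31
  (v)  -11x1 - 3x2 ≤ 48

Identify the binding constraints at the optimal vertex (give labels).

Corner points and z = 2x1 - 7x2:
  (385/13, -9/13) → z = 833/13
  (-297/59, 145/59) → z = -1609/59
  (-3/25, -389/25) → z = 2717/25

The maximum is at (-3/25, -389/25). Substituting into each constraint, equality holds for (ii) and (v); the remaining constraints have slack.

(ii) and (v)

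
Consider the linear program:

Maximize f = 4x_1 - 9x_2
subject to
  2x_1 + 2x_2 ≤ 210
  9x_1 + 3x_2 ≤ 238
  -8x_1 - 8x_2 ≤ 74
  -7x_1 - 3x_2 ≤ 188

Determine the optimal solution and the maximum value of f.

x_1 = 1063/24, x_2 = -1285/24, maximum f = 15817/24

Vertices and f = 4x_1 - 9x_2:
  (-77/6, 707/6) → f = -6671/6
  (-503/4, 923/4) → f = -10319/4
  (1063/24, -1285/24) → f = 15817/24
  (-641/16, 493/16) → f = -7001/16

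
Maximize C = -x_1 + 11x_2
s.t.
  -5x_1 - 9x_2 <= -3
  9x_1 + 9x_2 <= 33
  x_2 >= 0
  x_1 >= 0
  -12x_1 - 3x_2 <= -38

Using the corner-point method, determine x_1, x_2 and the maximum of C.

x_1 = 3, x_2 = 2/3, maximum C = 13/3

Feasible corners and C = -x_1 + 11x_2:
  (11/3, 0) → C = -11/3
  (3, 2/3) → C = 13/3
  (19/6, 0) → C = -19/6

At the optimal vertex, 9x_1 + 9x_2 = 33 and -12x_1 - 3x_2 = -38.
Solving simultaneously gives x_1 = 3, x_2 = 2/3.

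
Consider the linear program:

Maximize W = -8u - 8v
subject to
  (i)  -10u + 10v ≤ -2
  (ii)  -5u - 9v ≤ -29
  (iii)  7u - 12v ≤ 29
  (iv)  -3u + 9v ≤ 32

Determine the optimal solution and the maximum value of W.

u = 11/5, v = 2, maximum W = -168/5

Extreme points and W = -8u - 8v:
  (11/5, 2) → W = -168/5
  (169/30, 163/30) → W = -1328/15
  (203/41, 58/123) → W = -5336/123
  (215/9, 311/27) → W = -7648/27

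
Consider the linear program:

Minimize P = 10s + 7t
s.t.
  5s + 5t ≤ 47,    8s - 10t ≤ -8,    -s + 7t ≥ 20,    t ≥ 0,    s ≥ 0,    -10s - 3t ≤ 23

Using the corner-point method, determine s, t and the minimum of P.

s = 0, t = 20/7, minimum P = 20

Vertices and P = 10s + 7t:
  (43/9, 208/45) → P = 1202/15
  (0, 47/5) → P = 329/5
  (72/23, 76/23) → P = 1252/23
  (0, 20/7) → P = 20

The binding constraints are -s + 7t = 20 and s = 0.
Solving simultaneously gives s = 0, t = 20/7.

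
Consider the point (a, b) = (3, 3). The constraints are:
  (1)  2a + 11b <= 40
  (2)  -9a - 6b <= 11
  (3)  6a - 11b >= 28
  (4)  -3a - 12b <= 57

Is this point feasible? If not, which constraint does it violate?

not feasible — violates (3)

Constraint (3): 6a - 11b = -15, which is not ≥ 28. All other constraints are satisfied.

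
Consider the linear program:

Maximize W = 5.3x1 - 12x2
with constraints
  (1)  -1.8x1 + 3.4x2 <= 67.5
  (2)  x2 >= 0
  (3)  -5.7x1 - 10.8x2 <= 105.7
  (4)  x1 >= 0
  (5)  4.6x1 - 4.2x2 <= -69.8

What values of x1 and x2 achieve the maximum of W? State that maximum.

Vertices and W = 5.3x1 - 12x2:
  (0, 675/34) → W = -4050/17
  (2309/404, 9243/404) → W = -986783/4040
  (0, 349/21) → W = -1396/7

x1 = 0, x2 = 349/21, maximum W = -1396/7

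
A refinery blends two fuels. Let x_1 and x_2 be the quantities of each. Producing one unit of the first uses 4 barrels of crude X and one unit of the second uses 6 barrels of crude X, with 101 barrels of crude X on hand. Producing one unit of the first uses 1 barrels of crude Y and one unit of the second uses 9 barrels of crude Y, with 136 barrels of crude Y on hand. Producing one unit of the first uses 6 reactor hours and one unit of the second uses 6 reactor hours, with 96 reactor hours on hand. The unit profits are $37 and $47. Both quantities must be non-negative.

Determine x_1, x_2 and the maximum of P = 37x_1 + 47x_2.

x_1 = 1, x_2 = 15, maximum P = 742

Feasible corners and P = 37x_1 + 47x_2:
  (0, 0) → P = 0
  (0, 136/9) → P = 6392/9
  (16, 0) → P = 592
  (1, 15) → P = 742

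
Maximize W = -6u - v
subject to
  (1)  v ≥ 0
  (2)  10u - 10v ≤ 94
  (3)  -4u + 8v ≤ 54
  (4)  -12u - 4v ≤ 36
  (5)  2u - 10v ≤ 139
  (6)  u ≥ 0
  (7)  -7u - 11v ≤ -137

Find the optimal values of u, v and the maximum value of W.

Corner points and W = -6u - v:
  (323/10, 229/10) → W = -2167/10
  (601/45, 178/45) → W = -3784/45
  (251/50, 463/50) → W = -1969/50

At the optimal vertex, -4u + 8v = 54 and -7u - 11v = -137.
Solving simultaneously gives u = 251/50, v = 463/50.

u = 251/50, v = 463/50, maximum W = -1969/50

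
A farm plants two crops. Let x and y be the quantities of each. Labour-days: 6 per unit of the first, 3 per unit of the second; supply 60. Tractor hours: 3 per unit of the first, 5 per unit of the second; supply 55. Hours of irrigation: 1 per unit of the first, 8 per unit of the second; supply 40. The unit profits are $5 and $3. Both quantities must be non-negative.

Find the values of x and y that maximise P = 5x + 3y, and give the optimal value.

x = 8, y = 4, maximum P = 52

Feasible corners and P = 5x + 3y:
  (0, 0) → P = 0
  (0, 5) → P = 15
  (10, 0) → P = 50
  (8, 4) → P = 52

The binding constraints are 6x + 3y = 60 and x + 8y = 40.
Solving simultaneously gives x = 8, y = 4.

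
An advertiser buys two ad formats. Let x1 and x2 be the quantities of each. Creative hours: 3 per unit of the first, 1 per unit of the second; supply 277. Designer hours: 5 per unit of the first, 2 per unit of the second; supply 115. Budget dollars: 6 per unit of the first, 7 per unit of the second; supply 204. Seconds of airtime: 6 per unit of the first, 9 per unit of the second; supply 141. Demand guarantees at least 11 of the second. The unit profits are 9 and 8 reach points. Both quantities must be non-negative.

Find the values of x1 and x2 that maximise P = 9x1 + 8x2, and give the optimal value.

Extreme points and P = 9x1 + 8x2:
  (0, 47/3) → P = 376/3
  (0, 11) → P = 88
  (7, 11) → P = 151

x1 = 7, x2 = 11, maximum P = 151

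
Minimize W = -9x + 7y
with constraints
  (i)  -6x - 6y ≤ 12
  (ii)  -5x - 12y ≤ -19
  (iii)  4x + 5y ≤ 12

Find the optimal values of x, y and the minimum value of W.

x = 49/23, y = 16/23, minimum W = -329/23

At the optimal vertex, -5x - 12y = -19 and 4x + 5y = 12.
Solving simultaneously gives x = 49/23, y = 16/23.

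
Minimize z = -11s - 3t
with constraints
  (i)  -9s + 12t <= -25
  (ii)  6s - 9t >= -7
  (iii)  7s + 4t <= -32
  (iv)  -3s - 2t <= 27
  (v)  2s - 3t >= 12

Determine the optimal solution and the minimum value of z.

s = 22, t = -93/2, minimum z = -205/2

Feasible corners and z = -11s - 3t:
  (22, -93/2) → z = -205/2
  (-48/29, -148/29) → z = 972/29
  (-57/13, -90/13) → z = 69

The binding constraints are 7s + 4t = -32 and -3s - 2t = 27.
Solving simultaneously gives s = 22, t = -93/2.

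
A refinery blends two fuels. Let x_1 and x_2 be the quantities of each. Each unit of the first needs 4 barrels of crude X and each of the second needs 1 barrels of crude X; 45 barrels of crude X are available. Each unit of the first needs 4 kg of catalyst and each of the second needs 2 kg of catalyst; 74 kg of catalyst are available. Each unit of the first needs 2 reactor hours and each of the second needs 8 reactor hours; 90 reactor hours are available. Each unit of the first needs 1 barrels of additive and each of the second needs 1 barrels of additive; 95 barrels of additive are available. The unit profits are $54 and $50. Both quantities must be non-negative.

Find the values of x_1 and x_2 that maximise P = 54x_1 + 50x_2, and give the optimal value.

Extreme points and P = 54x_1 + 50x_2:
  (0, 0) → P = 0
  (0, 45/4) → P = 1125/2
  (45/4, 0) → P = 1215/2
  (9, 9) → P = 936

x_1 = 9, x_2 = 9, maximum P = 936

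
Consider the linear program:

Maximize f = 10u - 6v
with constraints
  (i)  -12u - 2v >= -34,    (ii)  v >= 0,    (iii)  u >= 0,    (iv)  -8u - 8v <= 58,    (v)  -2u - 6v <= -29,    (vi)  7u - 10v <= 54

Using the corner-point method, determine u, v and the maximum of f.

Corner points and f = 10u - 6v:
  (0, 17) → f = -102
  (73/34, 70/17) → f = -55/17
  (0, 29/6) → f = -29

u = 73/34, v = 70/17, maximum f = -55/17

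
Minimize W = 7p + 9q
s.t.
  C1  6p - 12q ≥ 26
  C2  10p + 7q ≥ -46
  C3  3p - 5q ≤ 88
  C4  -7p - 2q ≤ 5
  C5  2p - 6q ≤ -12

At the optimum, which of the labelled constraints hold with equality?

Extreme points and W = 7p + 9q:
  (463/3, 75) → W = 5266/3
  (25, 31/3) → W = 268
  (147/2, 53/2) → W = 753

The minimum is at (25, 31/3). Substituting into each constraint, equality holds for C1 and C5; the remaining constraints have slack.

C1 and C5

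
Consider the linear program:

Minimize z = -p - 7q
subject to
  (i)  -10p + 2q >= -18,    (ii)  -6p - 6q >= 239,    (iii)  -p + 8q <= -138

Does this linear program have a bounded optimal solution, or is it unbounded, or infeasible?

Extreme points and z = -p - 7q:
  (-185/36, -1249/36) → z = 248
  (-542/27, -1067/54) → z = 2851/18
The feasible region has finitely many vertices and no improving ray; the minimum is 2851/18 at (-542/27, -1067/54).

bounded optimum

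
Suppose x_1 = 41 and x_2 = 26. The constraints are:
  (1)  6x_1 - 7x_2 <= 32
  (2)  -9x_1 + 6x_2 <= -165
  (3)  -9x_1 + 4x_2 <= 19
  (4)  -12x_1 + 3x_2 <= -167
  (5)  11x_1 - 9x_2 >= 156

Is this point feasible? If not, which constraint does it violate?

not feasible — violates (1)

Constraint (1): 6x_1 - 7x_2 = 64, which is not ≤ 32. All other constraints are satisfied.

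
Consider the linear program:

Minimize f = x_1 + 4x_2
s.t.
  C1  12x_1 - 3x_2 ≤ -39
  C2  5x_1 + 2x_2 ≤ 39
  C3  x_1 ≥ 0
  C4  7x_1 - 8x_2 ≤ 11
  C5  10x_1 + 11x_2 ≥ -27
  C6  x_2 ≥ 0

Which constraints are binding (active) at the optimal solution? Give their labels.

Vertices and f = x_1 + 4x_2:
  (1, 17) → f = 69
  (0, 13) → f = 52
  (0, 39/2) → f = 78

The minimum is at (0, 13). Substituting into each constraint, equality holds for C1 and C3; the remaining constraints have slack.

C1 and C3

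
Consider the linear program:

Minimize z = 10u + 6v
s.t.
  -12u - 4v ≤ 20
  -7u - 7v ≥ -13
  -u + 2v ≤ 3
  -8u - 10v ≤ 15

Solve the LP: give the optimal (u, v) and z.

Extreme points and z = 10u + 6v:
  (-13/7, 4/7) → z = -106/7
  (-35/22, -5/22) → z = -190/11
  (5/21, 34/21) → z = 254/21
  (235/14, -209/14) → z = 548/7

The optimum lies where -12u - 4v = 20 and -8u - 10v = 15.
Solving simultaneously gives u = -35/22, v = -5/22.

u = -35/22, v = -5/22, minimum z = -190/11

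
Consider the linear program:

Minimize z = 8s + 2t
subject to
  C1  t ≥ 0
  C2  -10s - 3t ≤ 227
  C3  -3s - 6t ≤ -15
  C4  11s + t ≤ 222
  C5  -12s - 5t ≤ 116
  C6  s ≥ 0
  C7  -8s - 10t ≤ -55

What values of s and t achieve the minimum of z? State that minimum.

Corner points and z = 8s + 2t:
  (222/11, 0) → z = 1776/11
  (55/8, 0) → z = 55
  (0, 222) → z = 444
  (0, 11/2) → z = 11

The optimum lies where s = 0 and -8s - 10t = -55.
Solving simultaneously gives s = 0, t = 11/2.

s = 0, t = 11/2, minimum z = 11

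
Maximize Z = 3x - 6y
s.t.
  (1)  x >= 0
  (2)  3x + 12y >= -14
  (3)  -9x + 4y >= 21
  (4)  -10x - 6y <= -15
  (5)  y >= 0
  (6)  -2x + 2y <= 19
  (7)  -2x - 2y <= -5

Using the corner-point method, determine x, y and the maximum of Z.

x = 0, y = 21/4, maximum Z = -63/2

Corner points and Z = 3x - 6y:
  (0, 21/4) → Z = -63/2
  (0, 19/2) → Z = -57
  (17/5, 129/10) → Z = -336/5

The binding constraints are x = 0 and -9x + 4y = 21.
Solving simultaneously gives x = 0, y = 21/4.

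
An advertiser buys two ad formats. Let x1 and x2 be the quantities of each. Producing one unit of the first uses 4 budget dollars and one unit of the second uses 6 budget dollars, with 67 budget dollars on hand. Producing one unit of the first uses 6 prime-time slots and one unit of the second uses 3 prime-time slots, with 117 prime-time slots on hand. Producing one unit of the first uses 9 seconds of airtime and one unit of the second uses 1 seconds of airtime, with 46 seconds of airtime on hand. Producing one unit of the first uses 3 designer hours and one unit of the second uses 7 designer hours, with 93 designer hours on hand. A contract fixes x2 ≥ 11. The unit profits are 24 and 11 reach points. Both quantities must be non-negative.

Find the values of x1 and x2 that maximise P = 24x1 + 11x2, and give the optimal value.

x1 = 1/4, x2 = 11, maximum P = 127

The optimum lies where 4x1 + 6x2 = 67 and x2 = 11.
Solving simultaneously gives x1 = 1/4, x2 = 11.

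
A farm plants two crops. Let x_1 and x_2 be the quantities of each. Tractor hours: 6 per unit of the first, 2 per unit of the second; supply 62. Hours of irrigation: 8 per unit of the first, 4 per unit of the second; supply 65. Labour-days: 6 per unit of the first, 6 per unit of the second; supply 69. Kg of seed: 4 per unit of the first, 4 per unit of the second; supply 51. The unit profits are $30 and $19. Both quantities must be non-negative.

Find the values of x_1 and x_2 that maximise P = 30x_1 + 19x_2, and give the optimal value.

x_1 = 19/4, x_2 = 27/4, maximum P = 1083/4

Corner points and P = 30x_1 + 19x_2:
  (0, 0) → P = 0
  (0, 23/2) → P = 437/2
  (65/8, 0) → P = 975/4
  (19/4, 27/4) → P = 1083/4

The optimum lies where 8x_1 + 4x_2 = 65 and 6x_1 + 6x_2 = 69.
Solving simultaneously gives x_1 = 19/4, x_2 = 27/4.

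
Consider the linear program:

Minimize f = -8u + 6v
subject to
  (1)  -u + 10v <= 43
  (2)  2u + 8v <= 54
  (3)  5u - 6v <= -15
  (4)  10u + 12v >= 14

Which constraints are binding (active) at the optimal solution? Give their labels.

(1) and (3)

Feasible corners and f = -8u + 6v:
  (27/11, 50/11) → f = 84/11
  (-47/14, 111/28) → f = 709/14
  (-4/5, 11/6) → f = 87/5

The minimum is at (27/11, 50/11). Substituting into each constraint, equality holds for (1) and (3); the remaining constraints have slack.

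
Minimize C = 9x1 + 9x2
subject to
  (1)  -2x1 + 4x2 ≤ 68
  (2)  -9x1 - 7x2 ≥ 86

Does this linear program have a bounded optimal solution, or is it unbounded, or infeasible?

unbounded

From the feasible point (-82/5, 44/5), moving in the direction (-4, -2) keeps every constraint satisfied while C decreases without bound.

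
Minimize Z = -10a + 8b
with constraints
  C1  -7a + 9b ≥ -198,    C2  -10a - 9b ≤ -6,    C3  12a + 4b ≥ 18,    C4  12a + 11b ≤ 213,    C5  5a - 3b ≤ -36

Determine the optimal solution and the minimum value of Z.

a = -45/28, b = 261/28, minimum Z = 1269/14

Vertices and Z = -10a + 8b:
  (-109/14, 195/7) → Z = 2105/7
  (-45/28, 261/28) → Z = 1269/14
  (243/91, 1497/91) → Z = 9546/91

At the optimal vertex, 12a + 4b = 18 and 5a - 3b = -36.
Solving simultaneously gives a = -45/28, b = 261/28.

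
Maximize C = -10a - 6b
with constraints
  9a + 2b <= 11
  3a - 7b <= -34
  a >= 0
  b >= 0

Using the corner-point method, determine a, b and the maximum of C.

a = 0, b = 34/7, maximum C = -204/7

The binding constraints are 3a - 7b = -34 and a = 0.
Solving simultaneously gives a = 0, b = 34/7.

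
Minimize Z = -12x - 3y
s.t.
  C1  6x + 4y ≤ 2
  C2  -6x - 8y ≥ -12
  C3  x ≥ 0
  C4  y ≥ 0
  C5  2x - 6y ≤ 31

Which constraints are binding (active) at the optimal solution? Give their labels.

C1 and C4

Extreme points and Z = -12x - 3y:
  (0, 1/2) → Z = -3/2
  (1/3, 0) → Z = -4
  (0, 0) → Z = 0

The minimum is at (1/3, 0). Substituting into each constraint, equality holds for C1 and C4; the remaining constraints have slack.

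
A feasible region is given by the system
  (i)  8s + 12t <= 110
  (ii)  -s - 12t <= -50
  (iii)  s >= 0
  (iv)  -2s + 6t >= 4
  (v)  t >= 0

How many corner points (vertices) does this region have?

4

The feasible vertices (each the meet of two boundaries and inside every other half-plane) are:
  (0, 55/6)
  (17/2, 7/2)
  (0, 25/6)
  (42/5, 52/15)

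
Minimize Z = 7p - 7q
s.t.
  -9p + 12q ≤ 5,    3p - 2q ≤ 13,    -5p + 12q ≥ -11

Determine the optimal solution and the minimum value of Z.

p = -4, q = -31/12, minimum Z = -119/12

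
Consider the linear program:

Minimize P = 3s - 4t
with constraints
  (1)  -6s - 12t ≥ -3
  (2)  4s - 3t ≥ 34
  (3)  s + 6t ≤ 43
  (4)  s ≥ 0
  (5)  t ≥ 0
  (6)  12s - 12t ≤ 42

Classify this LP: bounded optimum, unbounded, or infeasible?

infeasible

The boundaries -6s - 12t = -3 and s = 0 meet at (0, 1/4), but that point violates 4s - 3t ≥ 34. Every candidate vertex is excluded by some other constraint, so the feasible region is empty.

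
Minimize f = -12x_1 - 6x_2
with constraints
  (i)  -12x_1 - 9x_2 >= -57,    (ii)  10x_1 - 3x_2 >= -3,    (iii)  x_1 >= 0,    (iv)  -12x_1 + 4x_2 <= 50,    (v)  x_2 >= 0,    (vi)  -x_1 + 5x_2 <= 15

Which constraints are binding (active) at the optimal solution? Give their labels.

Feasible corners and f = -12x_1 - 6x_2:
  (19/4, 0) → f = -57
  (50/23, 79/23) → f = -1074/23
  (0, 1) → f = -6
  (30/47, 147/47) → f = -1242/47
  (0, 0) → f = 0

The minimum is at (19/4, 0). Substituting into each constraint, equality holds for (i) and (v); the remaining constraints have slack.

(i) and (v)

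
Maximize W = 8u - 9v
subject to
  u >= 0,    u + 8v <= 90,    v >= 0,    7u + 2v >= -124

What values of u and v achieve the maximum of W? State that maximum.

Extreme points and W = 8u - 9v:
  (0, 45/4) → W = -405/4
  (0, 0) → W = 0
  (90, 0) → W = 720

At the optimal vertex, u + 8v = 90 and v = 0.
Solving simultaneously gives u = 90, v = 0.

u = 90, v = 0, maximum W = 720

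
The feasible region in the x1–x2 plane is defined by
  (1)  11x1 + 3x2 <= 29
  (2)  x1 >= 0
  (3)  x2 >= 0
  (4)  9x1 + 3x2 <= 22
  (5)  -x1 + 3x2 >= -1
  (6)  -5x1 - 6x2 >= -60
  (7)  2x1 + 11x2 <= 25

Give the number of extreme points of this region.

5

Pairwise boundary intersections that survive every other constraint:
  (0, 0)
  (0, 25/11)
  (1, 0)
  (23/10, 13/30)
  (167/93, 181/93)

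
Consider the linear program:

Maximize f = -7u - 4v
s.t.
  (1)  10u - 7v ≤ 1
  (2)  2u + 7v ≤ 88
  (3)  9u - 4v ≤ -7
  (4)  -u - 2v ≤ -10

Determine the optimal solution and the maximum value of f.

At the optimal vertex, 2u + 7v = 88 and -u - 2v = -10.
Solving simultaneously gives u = -106/3, v = 68/3.

u = -106/3, v = 68/3, maximum f = 470/3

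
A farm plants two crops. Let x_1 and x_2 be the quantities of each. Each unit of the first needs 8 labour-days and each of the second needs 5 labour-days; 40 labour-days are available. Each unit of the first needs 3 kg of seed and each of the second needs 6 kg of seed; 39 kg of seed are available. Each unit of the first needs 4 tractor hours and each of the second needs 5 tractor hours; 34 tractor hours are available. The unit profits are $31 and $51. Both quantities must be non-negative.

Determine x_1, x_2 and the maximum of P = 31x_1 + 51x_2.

x_1 = 1, x_2 = 6, maximum P = 337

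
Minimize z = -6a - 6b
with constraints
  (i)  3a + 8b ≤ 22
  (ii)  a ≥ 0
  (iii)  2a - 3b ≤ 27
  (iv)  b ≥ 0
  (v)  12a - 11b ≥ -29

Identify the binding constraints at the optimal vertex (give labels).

(i) and (iv)

Extreme points and z = -6a - 6b:
  (22/3, 0) → z = -44
  (10/129, 117/43) → z = -722/43
  (0, 0) → z = 0
  (0, 29/11) → z = -174/11

The minimum is at (22/3, 0). Substituting into each constraint, equality holds for (i) and (iv); the remaining constraints have slack.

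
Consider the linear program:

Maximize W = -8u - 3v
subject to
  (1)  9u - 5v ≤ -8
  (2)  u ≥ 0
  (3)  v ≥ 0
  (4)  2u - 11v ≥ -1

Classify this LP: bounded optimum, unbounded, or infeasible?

infeasible

The boundaries 9u - 5v = -8 and u = 0 meet at (0, 8/5), but that point violates 2u - 11v ≥ -1. Every candidate vertex is excluded by some other constraint, so the feasible region is empty.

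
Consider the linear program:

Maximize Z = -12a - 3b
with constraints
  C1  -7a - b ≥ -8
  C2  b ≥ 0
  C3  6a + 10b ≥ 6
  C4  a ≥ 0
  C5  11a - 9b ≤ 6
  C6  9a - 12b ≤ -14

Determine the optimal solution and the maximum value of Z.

a = 0, b = 7/6, maximum Z = -7/2

Corner points and Z = -12a - 3b:
  (0, 8) → Z = -24
  (82/93, 170/93) → Z = -498/31
  (0, 7/6) → Z = -7/2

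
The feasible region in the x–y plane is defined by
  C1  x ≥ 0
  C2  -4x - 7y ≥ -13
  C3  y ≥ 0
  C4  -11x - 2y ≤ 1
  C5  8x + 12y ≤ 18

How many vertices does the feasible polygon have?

3

Pairwise boundary intersections that survive every other constraint:
  (0, 0)
  (0, 3/2)
  (9/4, 0)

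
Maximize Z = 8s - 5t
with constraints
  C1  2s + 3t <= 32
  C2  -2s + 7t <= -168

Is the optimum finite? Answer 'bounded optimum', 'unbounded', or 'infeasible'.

unbounded

From the feasible point (182/5, -68/5), moving in the direction (3, -2) keeps every constraint satisfied while Z increases without bound.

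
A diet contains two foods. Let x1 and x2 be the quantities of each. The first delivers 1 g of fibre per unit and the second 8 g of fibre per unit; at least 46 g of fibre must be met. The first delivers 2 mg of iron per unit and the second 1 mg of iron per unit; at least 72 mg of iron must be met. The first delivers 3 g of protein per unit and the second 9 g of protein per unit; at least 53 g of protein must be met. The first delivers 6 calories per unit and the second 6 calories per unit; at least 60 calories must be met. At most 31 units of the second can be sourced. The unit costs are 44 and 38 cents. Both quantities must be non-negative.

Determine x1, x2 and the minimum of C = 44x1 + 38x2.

x1 = 106/3, x2 = 4/3, minimum C = 4816/3

Extreme points and C = 44x1 + 38x2:
  (46, 0) → C = 2024
  (106/3, 4/3) → C = 4816/3
  (41/2, 31) → C = 2080
The feasible region is unbounded (it extends along (1, 0)), but C strictly increases along every unbounded feasible direction, so there is no improving ray and the minimum is attained at a vertex.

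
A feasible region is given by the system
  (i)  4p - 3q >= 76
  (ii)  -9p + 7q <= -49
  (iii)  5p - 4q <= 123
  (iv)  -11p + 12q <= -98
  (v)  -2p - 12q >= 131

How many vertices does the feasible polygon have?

Intersecting each pair of boundary lines and keeping only the points that satisfy every inequality leaves:
  (-65, -112)
  (173/18, -338/27)
  (14, -53/4)

3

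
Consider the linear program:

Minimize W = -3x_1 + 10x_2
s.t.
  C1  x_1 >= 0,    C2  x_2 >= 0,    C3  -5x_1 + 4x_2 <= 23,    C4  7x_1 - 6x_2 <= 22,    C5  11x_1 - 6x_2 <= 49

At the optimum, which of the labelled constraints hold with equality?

C2 and C4

Feasible corners and W = -3x_1 + 10x_2:
  (0, 0) → W = 0
  (0, 23/4) → W = 115/2
  (22/7, 0) → W = -66/7
  (167/7, 249/7) → W = 1989/7
  (27/4, 101/24) → W = 131/6

The minimum is at (22/7, 0). Substituting into each constraint, equality holds for C2 and C4; the remaining constraints have slack.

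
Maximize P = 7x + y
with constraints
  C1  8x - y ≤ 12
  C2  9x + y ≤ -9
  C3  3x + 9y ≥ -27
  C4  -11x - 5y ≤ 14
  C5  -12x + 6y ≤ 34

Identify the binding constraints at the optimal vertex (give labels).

C2 and C5

Feasible corners and P = 7x + y:
  (-31/34, -27/34) → P = -122/17
  (-4/3, 3) → P = -19/3
  (-127/63, 103/63) → P = -262/21

The maximum is at (-4/3, 3). Substituting into each constraint, equality holds for C2 and C5; the remaining constraints have slack.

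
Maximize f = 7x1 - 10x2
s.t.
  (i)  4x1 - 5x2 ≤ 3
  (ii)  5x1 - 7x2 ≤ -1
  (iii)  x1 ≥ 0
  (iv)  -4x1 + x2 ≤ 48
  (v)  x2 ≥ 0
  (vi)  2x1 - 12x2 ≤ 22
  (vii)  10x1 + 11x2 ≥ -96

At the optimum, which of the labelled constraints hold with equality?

Vertices and f = 7x1 - 10x2:
  (26/3, 19/3) → f = -8/3
  (0, 1/7) → f = -10/7
  (0, 48) → f = -480
The feasible region is unbounded (it extends along (5, 4), (1, 4)), but f strictly decreases along every unbounded feasible direction, so there is no improving ray and the maximum is attained at a vertex.

The maximum is at (0, 1/7). Substituting into each constraint, equality holds for (ii) and (iii); the remaining constraints have slack.

(ii) and (iii)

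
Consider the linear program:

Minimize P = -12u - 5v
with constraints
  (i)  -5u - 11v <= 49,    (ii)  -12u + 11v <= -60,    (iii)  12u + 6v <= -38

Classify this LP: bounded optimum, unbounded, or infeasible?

infeasible

The boundaries -5u - 11v = 49 and -12u + 11v = -60 meet at (11/17, -888/187), but that point violates 12u + 6v ≤ -38. Every candidate vertex is excluded by some other constraint, so the feasible region is empty.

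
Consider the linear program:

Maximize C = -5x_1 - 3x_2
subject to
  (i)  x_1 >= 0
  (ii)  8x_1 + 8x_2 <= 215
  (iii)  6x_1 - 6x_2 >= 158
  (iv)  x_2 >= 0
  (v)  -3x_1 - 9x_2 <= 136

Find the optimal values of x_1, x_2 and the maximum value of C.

x_1 = 79/3, x_2 = 0, maximum C = -395/3

The binding constraints are 6x_1 - 6x_2 = 158 and x_2 = 0.
Solving simultaneously gives x_1 = 79/3, x_2 = 0.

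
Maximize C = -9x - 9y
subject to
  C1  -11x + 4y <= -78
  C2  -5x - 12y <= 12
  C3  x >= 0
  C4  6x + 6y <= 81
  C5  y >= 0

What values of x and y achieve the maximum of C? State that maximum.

x = 78/11, y = 0, maximum C = -702/11

Vertices and C = -9x - 9y:
  (44/5, 47/10) → C = -243/2
  (78/11, 0) → C = -702/11
  (27/2, 0) → C = -243/2

At the optimal vertex, -11x + 4y = -78 and y = 0.
Solving simultaneously gives x = 78/11, y = 0.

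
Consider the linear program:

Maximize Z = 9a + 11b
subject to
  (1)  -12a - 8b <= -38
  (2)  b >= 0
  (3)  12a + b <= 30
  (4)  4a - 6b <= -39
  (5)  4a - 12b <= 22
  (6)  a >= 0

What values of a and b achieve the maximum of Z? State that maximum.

Extreme points and Z = 9a + 11b:
  (141/76, 147/19) → Z = 7737/76
  (0, 30) → Z = 330
  (0, 13/2) → Z = 143/2

a = 0, b = 30, maximum Z = 330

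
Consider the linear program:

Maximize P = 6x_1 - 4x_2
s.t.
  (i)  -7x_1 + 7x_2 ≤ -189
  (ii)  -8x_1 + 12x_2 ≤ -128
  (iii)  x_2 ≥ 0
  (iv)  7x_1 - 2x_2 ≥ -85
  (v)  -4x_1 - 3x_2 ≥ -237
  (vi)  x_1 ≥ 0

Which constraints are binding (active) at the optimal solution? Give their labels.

(iii) and (v)

Vertices and P = 6x_1 - 4x_2:
  (27, 0) → P = 162
  (318/7, 129/7) → P = 1392/7
  (237/4, 0) → P = 711/2

The maximum is at (237/4, 0). Substituting into each constraint, equality holds for (iii) and (v); the remaining constraints have slack.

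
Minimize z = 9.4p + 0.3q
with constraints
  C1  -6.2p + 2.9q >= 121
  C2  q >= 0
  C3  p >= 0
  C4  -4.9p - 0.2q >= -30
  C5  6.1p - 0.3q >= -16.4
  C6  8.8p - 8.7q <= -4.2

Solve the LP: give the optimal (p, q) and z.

p = 0, q = 1210/29, minimum z = 363/29

Vertices and z = 9.4p + 0.3q:
  (0, 1210/29) → z = 363/29
  (1256/309, 15578/309) → z = 82399/1545
  (0, 164/3) → z = 82/5
  (572/269, 26336/269) → z = 66388/1345

At the optimal vertex, -6.2p + 2.9q = 121 and p = 0.
Solving simultaneously gives p = 0, q = 1210/29.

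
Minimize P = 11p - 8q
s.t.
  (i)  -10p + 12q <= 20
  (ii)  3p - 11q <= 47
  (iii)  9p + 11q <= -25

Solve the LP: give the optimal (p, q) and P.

Vertices and P = 11p - 8q:
  (-392/37, -265/37) → P = -2192/37
  (-260/109, -35/109) → P = -2580/109
  (11/6, -83/22) → P = 3323/66

p = -392/37, q = -265/37, minimum P = -2192/37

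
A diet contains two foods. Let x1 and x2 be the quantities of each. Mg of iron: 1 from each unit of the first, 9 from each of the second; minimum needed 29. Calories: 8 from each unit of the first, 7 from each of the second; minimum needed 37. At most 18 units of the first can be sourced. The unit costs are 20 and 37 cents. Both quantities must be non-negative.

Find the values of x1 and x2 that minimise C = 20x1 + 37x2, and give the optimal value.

Corner points and C = 20x1 + 37x2:
  (0, 37/7) → C = 1369/7
  (2, 3) → C = 151
  (18, 11/9) → C = 3647/9
The feasible region is unbounded (it extends along (0, 1)), but C strictly increases along every unbounded feasible direction, so there is no improving ray and the minimum is attained at a vertex.

At the optimal vertex, x1 + 9x2 = 29 and 8x1 + 7x2 = 37.
Solving simultaneously gives x1 = 2, x2 = 3.

x1 = 2, x2 = 3, minimum C = 151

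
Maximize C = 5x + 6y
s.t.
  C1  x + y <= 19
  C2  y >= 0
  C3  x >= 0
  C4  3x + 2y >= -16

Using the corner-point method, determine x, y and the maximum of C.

x = 0, y = 19, maximum C = 114

Corner points and C = 5x + 6y:
  (19, 0) → C = 95
  (0, 19) → C = 114
  (0, 0) → C = 0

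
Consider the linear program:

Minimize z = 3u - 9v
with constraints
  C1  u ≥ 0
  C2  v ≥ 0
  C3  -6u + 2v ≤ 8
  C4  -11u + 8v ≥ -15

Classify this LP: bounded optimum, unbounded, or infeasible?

From the feasible point (0, 0), moving in the direction (2, 6) keeps every constraint satisfied while z decreases without bound.

unbounded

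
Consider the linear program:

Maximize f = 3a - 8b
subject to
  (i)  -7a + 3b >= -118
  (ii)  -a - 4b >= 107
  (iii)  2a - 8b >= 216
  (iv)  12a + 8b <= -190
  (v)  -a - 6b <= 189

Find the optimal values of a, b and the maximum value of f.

Feasible corners and f = 3a - 8b:
  (187/46, -1373/46) → f = 11545/46
  (47/15, -1441/45) → f = 11951/45
  (1/2, -215/8) → f = 433/2
  (12/5, -547/20) → f = 226
  (-54/5, -297/10) → f = 1026/5

a = 47/15, b = -1441/45, maximum f = 11951/45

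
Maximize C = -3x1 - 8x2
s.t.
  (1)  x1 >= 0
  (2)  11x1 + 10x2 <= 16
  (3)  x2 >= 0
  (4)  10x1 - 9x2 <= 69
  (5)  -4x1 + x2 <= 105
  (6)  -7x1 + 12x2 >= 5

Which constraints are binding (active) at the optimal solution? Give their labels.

(1) and (6)

Extreme points and C = -3x1 - 8x2:
  (0, 8/5) → C = -64/5
  (0, 5/12) → C = -10/3
  (71/101, 167/202) → C = -881/101

The maximum is at (0, 5/12). Substituting into each constraint, equality holds for (1) and (6); the remaining constraints have slack.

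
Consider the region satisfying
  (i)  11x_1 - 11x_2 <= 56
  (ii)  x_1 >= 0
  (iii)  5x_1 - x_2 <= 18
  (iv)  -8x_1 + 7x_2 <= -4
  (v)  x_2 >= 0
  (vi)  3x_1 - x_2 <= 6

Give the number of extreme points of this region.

The feasible vertices (each the meet of two boundaries and inside every other half-plane) are:
  (1/2, 0)
  (38/13, 36/13)
  (2, 0)

3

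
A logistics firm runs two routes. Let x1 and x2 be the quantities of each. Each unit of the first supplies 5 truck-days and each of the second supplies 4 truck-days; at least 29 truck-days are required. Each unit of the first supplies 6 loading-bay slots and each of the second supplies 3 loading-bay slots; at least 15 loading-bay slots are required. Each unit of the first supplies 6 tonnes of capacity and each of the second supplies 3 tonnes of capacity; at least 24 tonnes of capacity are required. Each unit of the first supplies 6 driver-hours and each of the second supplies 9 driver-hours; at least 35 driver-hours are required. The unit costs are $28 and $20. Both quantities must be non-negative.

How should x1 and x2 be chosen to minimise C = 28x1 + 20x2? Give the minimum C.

x1 = 1, x2 = 6, minimum C = 148

Feasible corners and C = 28x1 + 20x2:
  (0, 8) → C = 160
  (35/6, 0) → C = 490/3
  (1, 6) → C = 148
  (121/21, 1/21) → C = 1136/7
The feasible region is unbounded (it extends along (0, 1), (1, 0)), but C strictly increases along every unbounded feasible direction, so there is no improving ray and the minimum is attained at a vertex.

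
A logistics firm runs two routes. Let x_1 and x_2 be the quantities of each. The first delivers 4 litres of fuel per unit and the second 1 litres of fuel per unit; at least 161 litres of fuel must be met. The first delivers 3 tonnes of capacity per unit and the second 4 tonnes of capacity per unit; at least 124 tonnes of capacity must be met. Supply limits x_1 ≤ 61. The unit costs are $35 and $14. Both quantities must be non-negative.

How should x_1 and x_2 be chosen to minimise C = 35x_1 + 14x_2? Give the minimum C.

x_1 = 40, x_2 = 1, minimum C = 1414

Corner points and C = 35x_1 + 14x_2:
  (0, 161) → C = 2254
  (124/3, 0) → C = 4340/3
  (61, 0) → C = 2135
  (40, 1) → C = 1414
The feasible region is unbounded (it extends along (0, 1)), but C strictly increases along every unbounded feasible direction, so there is no improving ray and the minimum is attained at a vertex.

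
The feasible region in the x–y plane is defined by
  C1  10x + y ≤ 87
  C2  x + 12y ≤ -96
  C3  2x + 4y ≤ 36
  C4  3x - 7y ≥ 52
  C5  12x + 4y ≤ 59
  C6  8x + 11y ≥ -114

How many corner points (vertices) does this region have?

5

Pairwise boundary intersections that survive every other constraint:
  (289/28, -227/14)
  (21/2, -18)
  (-48/43, -340/43)
  (39/5, -173/20)
  (-226/89, -758/89)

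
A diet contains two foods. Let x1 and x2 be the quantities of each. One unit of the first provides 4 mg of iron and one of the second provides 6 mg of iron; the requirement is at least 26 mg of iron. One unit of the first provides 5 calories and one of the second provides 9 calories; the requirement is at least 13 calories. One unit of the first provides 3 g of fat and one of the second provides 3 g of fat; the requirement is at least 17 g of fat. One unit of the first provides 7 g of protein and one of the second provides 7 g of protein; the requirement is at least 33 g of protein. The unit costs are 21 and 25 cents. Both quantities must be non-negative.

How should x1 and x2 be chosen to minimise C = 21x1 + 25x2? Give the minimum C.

Vertices and C = 21x1 + 25x2:
  (0, 17/3) → C = 425/3
  (13/2, 0) → C = 273/2
  (4, 5/3) → C = 377/3
The feasible region is unbounded (it extends along (0, 1), (1, 0)), but C strictly increases along every unbounded feasible direction, so there is no improving ray and the minimum is attained at a vertex.

The optimum lies where 4x1 + 6x2 = 26 and 3x1 + 3x2 = 17.
Solving simultaneously gives x1 = 4, x2 = 5/3.

x1 = 4, x2 = 5/3, minimum C = 377/3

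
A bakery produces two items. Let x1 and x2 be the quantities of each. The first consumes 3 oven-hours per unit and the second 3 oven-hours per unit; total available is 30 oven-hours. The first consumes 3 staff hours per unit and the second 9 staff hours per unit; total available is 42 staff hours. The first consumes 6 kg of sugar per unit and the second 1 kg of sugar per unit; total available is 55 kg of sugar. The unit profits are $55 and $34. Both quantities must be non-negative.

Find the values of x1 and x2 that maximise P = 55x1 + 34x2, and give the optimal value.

x1 = 9, x2 = 1, maximum P = 529

Extreme points and P = 55x1 + 34x2:
  (0, 0) → P = 0
  (0, 14/3) → P = 476/3
  (55/6, 0) → P = 3025/6
  (8, 2) → P = 508
  (9, 1) → P = 529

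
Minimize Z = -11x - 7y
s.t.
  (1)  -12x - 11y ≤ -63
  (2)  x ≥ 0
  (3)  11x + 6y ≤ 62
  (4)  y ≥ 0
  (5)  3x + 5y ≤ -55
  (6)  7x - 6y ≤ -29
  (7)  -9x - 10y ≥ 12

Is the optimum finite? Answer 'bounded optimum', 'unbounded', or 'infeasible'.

The boundaries 7x - 6y = -29 and -9x - 10y = 12 meet at (-181/62, 177/124), but that point violates -12x - 11y ≤ -63. Every candidate vertex is excluded by some other constraint, so the feasible region is empty.

infeasible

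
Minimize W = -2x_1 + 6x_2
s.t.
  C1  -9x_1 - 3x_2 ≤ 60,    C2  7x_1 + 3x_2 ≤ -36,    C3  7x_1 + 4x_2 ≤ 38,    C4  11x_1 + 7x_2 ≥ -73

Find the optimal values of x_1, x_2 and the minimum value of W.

x_1 = -33/16, x_2 = -115/16, minimum W = -39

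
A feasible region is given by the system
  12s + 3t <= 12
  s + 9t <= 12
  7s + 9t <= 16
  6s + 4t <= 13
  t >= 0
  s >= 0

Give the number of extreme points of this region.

Pairwise boundary intersections that survive every other constraint:
  (20/29, 36/29)
  (1, 0)
  (2/3, 34/27)
  (0, 4/3)
  (0, 0)

5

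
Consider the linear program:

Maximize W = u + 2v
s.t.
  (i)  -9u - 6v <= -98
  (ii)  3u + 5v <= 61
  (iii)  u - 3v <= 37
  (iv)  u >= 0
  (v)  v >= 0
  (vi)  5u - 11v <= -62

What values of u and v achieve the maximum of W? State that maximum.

u = 124/27, v = 85/9, maximum W = 634/27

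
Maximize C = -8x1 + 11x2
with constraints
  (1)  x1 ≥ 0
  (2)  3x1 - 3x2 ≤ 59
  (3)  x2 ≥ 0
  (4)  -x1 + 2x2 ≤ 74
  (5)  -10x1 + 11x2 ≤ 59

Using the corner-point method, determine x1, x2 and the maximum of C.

x1 = 232/3, x2 = 227/3, maximum C = 641/3

Feasible corners and C = -8x1 + 11x2:
  (0, 0) → C = 0
  (0, 59/11) → C = 59
  (59/3, 0) → C = -472/3
  (340/3, 281/3) → C = 371/3
  (232/3, 227/3) → C = 641/3

The optimum lies where -x1 + 2x2 = 74 and -10x1 + 11x2 = 59.
Solving simultaneously gives x1 = 232/3, x2 = 227/3.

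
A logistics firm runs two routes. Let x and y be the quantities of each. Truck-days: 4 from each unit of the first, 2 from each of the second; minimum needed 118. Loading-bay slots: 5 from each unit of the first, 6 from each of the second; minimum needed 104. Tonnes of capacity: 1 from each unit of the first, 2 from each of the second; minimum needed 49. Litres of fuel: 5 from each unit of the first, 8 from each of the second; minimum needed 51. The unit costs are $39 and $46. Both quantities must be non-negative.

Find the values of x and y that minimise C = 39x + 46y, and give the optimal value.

Feasible corners and C = 39x + 46y:
  (0, 59) → C = 2714
  (49, 0) → C = 1911
  (23, 13) → C = 1495
The feasible region is unbounded (it extends along (0, 1), (1, 0)), but C strictly increases along every unbounded feasible direction, so there is no improving ray and the minimum is attained at a vertex.

The optimum lies where 4x + 2y = 118 and x + 2y = 49.
Solving simultaneously gives x = 23, y = 13.

x = 23, y = 13, minimum C = 1495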